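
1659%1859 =1659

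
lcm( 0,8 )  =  0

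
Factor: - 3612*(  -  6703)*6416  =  155339290176 = 2^6*3^1*7^1*43^1*401^1*6703^1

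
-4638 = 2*( - 2319)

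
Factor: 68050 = 2^1*5^2*1361^1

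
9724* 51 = 495924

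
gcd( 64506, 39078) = 78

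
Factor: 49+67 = 2^2*29^1 = 116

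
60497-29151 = 31346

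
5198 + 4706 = 9904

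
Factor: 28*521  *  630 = 9190440  =  2^3 * 3^2*5^1*7^2*521^1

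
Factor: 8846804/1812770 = 2^1*5^(- 1)*83^1*26647^1*181277^(-1) = 4423402/906385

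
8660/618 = 14 + 4/309  =  14.01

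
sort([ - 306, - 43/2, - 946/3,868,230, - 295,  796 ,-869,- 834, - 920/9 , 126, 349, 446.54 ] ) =[ - 869, -834, - 946/3,-306,-295, - 920/9, - 43/2,126,230, 349, 446.54, 796,868 ] 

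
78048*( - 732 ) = - 57131136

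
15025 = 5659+9366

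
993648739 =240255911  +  753392828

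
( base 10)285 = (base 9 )346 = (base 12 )1b9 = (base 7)555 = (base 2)100011101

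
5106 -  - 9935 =15041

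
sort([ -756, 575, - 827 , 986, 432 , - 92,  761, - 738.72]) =[ - 827, - 756, - 738.72,  -  92,432,575,761 , 986 ] 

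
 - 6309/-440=14 + 149/440 = 14.34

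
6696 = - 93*( - 72 ) 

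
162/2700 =3/50 =0.06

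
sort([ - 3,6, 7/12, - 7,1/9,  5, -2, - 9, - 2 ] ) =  [ - 9,- 7, - 3, - 2, - 2, 1/9 , 7/12,5, 6]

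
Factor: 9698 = 2^1*13^1*373^1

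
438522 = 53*8274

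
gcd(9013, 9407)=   1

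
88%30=28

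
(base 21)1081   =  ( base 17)1fac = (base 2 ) 10010011010110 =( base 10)9430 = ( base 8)22326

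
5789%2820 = 149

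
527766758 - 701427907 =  - 173661149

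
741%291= 159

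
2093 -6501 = -4408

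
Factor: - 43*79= - 3397=-  43^1*79^1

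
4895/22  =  222 + 1/2= 222.50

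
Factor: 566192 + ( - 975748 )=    - 2^2 *7^1 *14627^1 = -  409556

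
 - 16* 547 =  - 8752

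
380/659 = 380/659 = 0.58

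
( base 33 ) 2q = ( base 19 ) 4G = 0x5C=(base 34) 2o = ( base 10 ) 92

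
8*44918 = 359344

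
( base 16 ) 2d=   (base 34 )1b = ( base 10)45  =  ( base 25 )1k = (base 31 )1E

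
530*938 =497140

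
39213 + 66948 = 106161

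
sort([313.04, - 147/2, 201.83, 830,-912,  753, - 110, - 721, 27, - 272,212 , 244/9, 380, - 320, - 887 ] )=[ - 912,- 887,-721, - 320, -272,-110,  -  147/2,27  ,  244/9,  201.83,212, 313.04, 380, 753,830]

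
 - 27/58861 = - 27/58861 = - 0.00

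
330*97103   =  32043990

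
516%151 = 63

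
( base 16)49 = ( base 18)41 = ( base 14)53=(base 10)73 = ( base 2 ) 1001001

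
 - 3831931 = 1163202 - 4995133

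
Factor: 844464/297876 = 2^2*73^1*103^( - 1) =292/103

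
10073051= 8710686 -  - 1362365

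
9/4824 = 1/536=0.00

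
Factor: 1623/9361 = 3^1*11^( - 1)*23^ ( - 1)*37^(-1 )*541^1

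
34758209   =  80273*433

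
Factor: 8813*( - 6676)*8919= - 524754609372 =- 2^2 *3^2  *  7^1 *991^1*1259^1*1669^1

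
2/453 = 2/453 = 0.00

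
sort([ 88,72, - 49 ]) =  [ - 49,72,88 ]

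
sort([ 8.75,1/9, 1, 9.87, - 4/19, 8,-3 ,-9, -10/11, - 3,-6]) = [-9,-6, - 3, - 3, - 10/11 , - 4/19, 1/9,1, 8, 8.75,  9.87]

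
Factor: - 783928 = -2^3*29^1*31^1*109^1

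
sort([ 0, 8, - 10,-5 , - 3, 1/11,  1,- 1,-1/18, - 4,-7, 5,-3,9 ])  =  [ - 10, - 7, - 5, - 4, - 3,- 3,-1, - 1/18, 0,1/11, 1,5,8, 9]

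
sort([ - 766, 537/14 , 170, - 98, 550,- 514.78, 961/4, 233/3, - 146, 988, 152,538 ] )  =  [ - 766, - 514.78,  -  146, - 98, 537/14,233/3,152, 170, 961/4, 538, 550, 988 ]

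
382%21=4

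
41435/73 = 567+44/73 = 567.60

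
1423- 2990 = -1567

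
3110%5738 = 3110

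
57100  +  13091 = 70191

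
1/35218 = 1/35218 = 0.00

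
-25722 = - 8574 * 3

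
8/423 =8/423= 0.02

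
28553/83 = 344  +  1/83= 344.01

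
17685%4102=1277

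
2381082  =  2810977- 429895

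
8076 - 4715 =3361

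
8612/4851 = 1 + 3761/4851 = 1.78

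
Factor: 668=2^2 *167^1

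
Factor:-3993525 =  - 3^2 * 5^2 *17749^1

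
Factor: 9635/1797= 3^( - 1 )*5^1*41^1*47^1*599^( - 1 ) 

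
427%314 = 113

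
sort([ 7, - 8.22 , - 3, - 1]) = [ - 8.22, - 3, - 1,7]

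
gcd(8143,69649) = 17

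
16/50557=16/50557 = 0.00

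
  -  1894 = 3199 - 5093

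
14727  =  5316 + 9411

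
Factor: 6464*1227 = 7931328  =  2^6* 3^1*101^1*409^1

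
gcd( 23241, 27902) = 1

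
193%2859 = 193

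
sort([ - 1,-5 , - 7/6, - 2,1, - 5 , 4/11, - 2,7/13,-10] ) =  [ - 10,- 5,  -  5, - 2,-2, - 7/6, - 1,4/11,  7/13, 1 ]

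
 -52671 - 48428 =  - 101099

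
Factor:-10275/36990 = - 2^(- 1 )*3^( - 2)*5^1 = -5/18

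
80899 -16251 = 64648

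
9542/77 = 9542/77 = 123.92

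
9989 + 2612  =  12601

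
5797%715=77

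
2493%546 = 309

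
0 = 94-94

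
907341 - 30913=876428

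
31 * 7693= 238483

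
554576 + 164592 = 719168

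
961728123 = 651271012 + 310457111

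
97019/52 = 1865 + 3/4 =1865.75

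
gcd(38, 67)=1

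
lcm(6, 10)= 30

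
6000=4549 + 1451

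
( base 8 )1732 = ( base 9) 1315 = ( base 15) 45b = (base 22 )20I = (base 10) 986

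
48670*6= 292020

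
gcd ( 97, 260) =1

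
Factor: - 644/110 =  - 2^1*5^( - 1)*7^1*11^(- 1)*23^1 = -  322/55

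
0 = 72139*0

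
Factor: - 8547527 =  - 139^1*61493^1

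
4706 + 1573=6279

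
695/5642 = 695/5642  =  0.12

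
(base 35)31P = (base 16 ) e97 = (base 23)719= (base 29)4cn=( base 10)3735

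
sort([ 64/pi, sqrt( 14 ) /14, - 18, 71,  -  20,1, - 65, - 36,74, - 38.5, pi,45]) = [ - 65,  -  38.5 ,-36,-20, - 18 , sqrt(14)/14, 1 , pi,64/pi, 45,71,  74]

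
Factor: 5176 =2^3* 647^1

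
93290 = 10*9329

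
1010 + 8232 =9242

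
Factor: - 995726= - 2^1*41^1*12143^1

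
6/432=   1/72 =0.01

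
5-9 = -4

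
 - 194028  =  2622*(  -  74 ) 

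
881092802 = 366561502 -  - 514531300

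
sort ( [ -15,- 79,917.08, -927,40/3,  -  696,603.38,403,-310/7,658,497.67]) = [  -  927 , - 696, - 79,  -  310/7,- 15,40/3,403,497.67,603.38,658,917.08] 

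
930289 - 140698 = 789591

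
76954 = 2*38477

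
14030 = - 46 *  ( - 305)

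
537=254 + 283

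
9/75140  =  9/75140= 0.00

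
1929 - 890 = 1039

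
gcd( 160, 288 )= 32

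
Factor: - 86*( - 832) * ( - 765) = - 2^7*3^2*5^1*13^1*17^1*43^1 = - 54737280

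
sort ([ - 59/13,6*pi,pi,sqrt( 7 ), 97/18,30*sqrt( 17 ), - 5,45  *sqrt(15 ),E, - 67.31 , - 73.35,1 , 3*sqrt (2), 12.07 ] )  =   [ - 73.35,- 67.31, - 5, - 59/13,1,sqrt( 7 ), E,pi, 3*sqrt (2),97/18, 12.07,6 *pi,30 * sqrt(17 ) , 45*sqrt (15 )]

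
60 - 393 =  - 333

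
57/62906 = 57/62906 = 0.00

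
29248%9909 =9430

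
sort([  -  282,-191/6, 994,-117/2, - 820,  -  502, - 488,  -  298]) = [ - 820, - 502, - 488,- 298 , - 282,  -  117/2,-191/6 , 994] 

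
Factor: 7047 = 3^5 * 29^1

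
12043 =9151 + 2892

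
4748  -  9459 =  - 4711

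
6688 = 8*836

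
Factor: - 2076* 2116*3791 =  - 2^4*3^1 * 17^1 * 23^2 * 173^1* 223^1 =- 16653165456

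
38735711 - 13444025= 25291686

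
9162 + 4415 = 13577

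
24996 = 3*8332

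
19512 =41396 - 21884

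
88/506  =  4/23 = 0.17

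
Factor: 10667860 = 2^2*5^1*7^1*23^1*3313^1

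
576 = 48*12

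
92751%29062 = 5565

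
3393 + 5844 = 9237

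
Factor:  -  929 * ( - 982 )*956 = 2^3*239^1* 491^1*929^1 = 872137768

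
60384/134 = 30192/67 = 450.63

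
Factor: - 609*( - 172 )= 104748=2^2 * 3^1*7^1  *29^1 * 43^1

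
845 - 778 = 67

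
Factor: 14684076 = 2^2*3^2*11^2*3371^1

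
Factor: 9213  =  3^1*37^1*83^1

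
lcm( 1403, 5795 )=133285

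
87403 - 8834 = 78569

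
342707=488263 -145556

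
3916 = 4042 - 126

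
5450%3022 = 2428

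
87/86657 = 87/86657 = 0.00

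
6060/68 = 1515/17 = 89.12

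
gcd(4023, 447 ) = 447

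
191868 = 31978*6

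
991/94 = 10+51/94  =  10.54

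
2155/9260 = 431/1852 = 0.23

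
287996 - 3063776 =- 2775780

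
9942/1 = 9942= 9942.00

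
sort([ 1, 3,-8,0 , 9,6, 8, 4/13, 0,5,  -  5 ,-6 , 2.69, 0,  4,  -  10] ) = [ - 10, - 8, - 6, - 5, 0, 0, 0, 4/13,1, 2.69,3, 4, 5, 6,8,9]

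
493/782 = 29/46 = 0.63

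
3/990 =1/330  =  0.00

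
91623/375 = 244 + 41/125 = 244.33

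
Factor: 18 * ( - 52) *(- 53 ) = 2^3 *3^2 *13^1*53^1 = 49608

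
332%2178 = 332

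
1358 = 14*97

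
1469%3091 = 1469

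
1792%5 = 2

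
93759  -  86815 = 6944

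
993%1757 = 993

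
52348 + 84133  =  136481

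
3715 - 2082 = 1633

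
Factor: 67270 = 2^1*5^1 * 7^1 * 31^2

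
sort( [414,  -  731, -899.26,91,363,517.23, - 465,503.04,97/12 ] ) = [ - 899.26, - 731, - 465,97/12,91,363,414,503.04, 517.23]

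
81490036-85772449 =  - 4282413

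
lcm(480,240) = 480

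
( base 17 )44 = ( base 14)52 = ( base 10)72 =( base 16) 48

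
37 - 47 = -10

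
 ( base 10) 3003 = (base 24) 553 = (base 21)6H0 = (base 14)1147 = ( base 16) BBB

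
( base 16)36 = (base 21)2c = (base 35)1j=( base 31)1n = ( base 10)54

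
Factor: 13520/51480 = 2^1*3^( - 2) * 11^ ( -1)*13^1  =  26/99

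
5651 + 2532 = 8183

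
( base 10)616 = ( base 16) 268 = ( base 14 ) 320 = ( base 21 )187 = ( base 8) 1150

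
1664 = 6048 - 4384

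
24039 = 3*8013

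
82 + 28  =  110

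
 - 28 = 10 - 38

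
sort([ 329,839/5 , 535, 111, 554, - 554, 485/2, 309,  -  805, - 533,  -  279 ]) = [ - 805,-554, - 533, - 279, 111,839/5, 485/2, 309 , 329, 535, 554 ] 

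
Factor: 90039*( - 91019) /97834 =-8195259741/97834 = - 2^ ( - 1)*3^1*11^( - 1 )*4447^( - 1)*30013^1 * 91019^1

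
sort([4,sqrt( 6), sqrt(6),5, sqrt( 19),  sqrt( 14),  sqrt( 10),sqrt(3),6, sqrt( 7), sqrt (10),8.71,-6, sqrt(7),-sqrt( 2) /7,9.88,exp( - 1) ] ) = [-6, - sqrt( 2)/7,exp ( - 1),sqrt( 3), sqrt ( 6 ) , sqrt ( 6),sqrt(7), sqrt( 7),  sqrt( 10),sqrt (10),sqrt (14 ),4,  sqrt (19), 5,  6, 8.71,9.88]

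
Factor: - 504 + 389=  - 115 = -5^1*23^1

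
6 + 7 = 13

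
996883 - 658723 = 338160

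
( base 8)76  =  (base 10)62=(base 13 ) 4A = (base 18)38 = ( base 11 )57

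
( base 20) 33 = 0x3f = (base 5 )223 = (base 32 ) 1v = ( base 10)63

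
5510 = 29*190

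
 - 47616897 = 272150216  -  319767113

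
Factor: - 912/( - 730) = 456/365 = 2^3*3^1*5^( - 1)*19^1*73^(  -  1)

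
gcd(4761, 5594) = 1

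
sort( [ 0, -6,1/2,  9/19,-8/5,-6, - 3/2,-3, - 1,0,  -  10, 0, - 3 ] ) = [ - 10, - 6,- 6,  -  3, - 3 , - 8/5,-3/2,- 1,0,0,0,9/19,  1/2]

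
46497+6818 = 53315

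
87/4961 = 87/4961=0.02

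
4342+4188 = 8530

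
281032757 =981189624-700156867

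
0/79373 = 0=0.00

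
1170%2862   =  1170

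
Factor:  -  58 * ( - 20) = 2^3*5^1*29^1 = 1160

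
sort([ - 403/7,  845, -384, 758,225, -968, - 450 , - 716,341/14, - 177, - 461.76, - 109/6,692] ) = [ - 968 ,-716 , - 461.76,  -  450, - 384 , - 177, - 403/7, - 109/6,341/14 , 225 , 692 , 758, 845] 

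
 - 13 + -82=-95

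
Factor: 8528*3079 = 26257712 =2^4*13^1*41^1 * 3079^1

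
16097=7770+8327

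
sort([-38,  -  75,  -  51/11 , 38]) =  [ - 75,- 38,  -  51/11, 38] 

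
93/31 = 3 =3.00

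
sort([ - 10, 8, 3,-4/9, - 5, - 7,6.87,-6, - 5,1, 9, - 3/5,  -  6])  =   [ - 10  , - 7, - 6, - 6, - 5, - 5,-3/5, - 4/9,1, 3, 6.87,  8, 9] 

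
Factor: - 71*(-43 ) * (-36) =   -  109908 = - 2^2*3^2*43^1*71^1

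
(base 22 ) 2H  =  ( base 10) 61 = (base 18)37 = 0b111101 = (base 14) 45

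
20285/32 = 20285/32 = 633.91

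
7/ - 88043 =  -1 + 88036/88043 = -  0.00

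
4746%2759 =1987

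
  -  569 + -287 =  - 856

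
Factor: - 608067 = - 3^4*7507^1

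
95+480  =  575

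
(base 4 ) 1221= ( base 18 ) 5F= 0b1101001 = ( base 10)105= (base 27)3O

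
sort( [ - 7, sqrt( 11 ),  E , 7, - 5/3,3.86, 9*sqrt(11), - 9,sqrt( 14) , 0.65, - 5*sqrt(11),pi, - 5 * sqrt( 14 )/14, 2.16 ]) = [ - 5*sqrt( 11), - 9,-7, - 5/3 , - 5*sqrt (14 ) /14,0.65, 2.16,E, pi , sqrt( 11), sqrt( 14),  3.86,7, 9*sqrt(11)]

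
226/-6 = -113/3= - 37.67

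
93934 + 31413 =125347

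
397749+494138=891887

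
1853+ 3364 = 5217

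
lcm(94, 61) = 5734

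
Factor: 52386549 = 3^1*281^1*62143^1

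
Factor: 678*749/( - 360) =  - 84637/60 = -2^(-2 ) * 3^ ( - 1 )*5^( -1)*7^1*107^1*113^1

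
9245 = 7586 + 1659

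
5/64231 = 5/64231= 0.00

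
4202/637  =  4202/637 = 6.60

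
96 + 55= 151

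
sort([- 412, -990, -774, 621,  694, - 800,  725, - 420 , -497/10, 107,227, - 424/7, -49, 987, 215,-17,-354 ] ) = [-990,  -  800, - 774,-420,  -  412, - 354,-424/7,-497/10 , - 49, - 17,107, 215, 227 , 621, 694,  725, 987] 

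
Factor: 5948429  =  5948429^1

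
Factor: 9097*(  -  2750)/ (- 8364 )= 2^(-1) * 3^( - 1)*5^3*11^2*17^ (-1 )*41^( - 1)*827^1 = 12508375/4182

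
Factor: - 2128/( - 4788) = 4/9 = 2^2 *3^( - 2 )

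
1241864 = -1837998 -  - 3079862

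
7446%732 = 126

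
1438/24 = 59+11/12 = 59.92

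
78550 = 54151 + 24399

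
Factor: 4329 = 3^2*13^1 * 37^1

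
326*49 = 15974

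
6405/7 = 915 = 915.00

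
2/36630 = 1/18315 = 0.00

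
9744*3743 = 36471792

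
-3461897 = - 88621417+85159520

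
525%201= 123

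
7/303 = 7/303 = 0.02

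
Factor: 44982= 2^1*3^3*7^2 * 17^1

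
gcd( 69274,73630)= 2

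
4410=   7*630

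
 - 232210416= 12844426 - 245054842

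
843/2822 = 843/2822 = 0.30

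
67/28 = 2 +11/28 = 2.39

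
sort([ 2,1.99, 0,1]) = [ 0, 1,1.99, 2]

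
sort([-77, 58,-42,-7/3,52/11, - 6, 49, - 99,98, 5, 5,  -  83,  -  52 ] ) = [ -99 , - 83, - 77, - 52,  -  42,-6,-7/3, 52/11,5, 5,49, 58,98 ] 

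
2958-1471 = 1487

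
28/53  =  28/53 = 0.53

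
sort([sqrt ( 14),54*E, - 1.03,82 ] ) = [ - 1.03,sqrt( 14), 82,  54*E]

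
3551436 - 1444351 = 2107085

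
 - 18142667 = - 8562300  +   - 9580367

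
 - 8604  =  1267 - 9871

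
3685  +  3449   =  7134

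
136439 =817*167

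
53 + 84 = 137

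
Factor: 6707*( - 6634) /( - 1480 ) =22247119/740 = 2^( - 2) *5^( - 1) * 19^1*31^1*37^( - 1)*107^1*353^1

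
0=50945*0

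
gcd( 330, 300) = 30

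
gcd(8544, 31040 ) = 32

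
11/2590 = 11/2590 = 0.00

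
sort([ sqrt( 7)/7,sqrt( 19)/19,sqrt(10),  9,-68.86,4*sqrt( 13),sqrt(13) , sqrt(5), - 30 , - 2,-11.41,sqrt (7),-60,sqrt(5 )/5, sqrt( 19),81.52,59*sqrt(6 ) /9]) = [ - 68.86,  -  60, - 30,-11.41, - 2, sqrt( 19)/19,sqrt(7 )/7 , sqrt(5 ) /5, sqrt (5),  sqrt(7), sqrt( 10 ),sqrt( 13 ),sqrt (19 ) , 9,4 * sqrt(13),59*sqrt(6) /9,81.52]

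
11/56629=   11/56629 = 0.00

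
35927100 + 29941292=65868392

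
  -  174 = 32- 206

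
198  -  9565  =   - 9367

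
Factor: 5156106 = 2^1*3^1 * 19^1 * 31^1*1459^1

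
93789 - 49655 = 44134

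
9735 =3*3245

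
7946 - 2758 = 5188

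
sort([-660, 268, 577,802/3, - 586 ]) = [ - 660,-586, 802/3,268, 577]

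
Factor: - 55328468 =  - 2^2*13^1*37^1* 149^1*193^1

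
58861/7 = 58861/7  =  8408.71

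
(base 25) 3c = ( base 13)69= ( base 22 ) 3L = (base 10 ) 87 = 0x57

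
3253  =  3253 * 1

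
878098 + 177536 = 1055634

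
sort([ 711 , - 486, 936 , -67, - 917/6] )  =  [ - 486, - 917/6, - 67,711, 936]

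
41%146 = 41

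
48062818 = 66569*722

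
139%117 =22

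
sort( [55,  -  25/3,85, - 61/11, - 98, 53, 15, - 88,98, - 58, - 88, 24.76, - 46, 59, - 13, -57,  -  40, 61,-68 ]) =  [  -  98 ,-88, - 88 , - 68, - 58, - 57, - 46, - 40, - 13, - 25/3, - 61/11,15,24.76,53, 55,59,61, 85,  98]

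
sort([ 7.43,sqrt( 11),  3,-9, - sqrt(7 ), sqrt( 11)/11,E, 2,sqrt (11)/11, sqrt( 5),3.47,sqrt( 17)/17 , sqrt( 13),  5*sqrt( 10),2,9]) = [ - 9, - sqrt(7), sqrt( 17)/17,sqrt( 11 ) /11 , sqrt( 11 )/11,2 , 2,sqrt(5),E , 3, sqrt( 11),3.47, sqrt( 13),7.43, 9,5* sqrt(10)]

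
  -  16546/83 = -16546/83 = -199.35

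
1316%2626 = 1316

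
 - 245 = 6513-6758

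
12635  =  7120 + 5515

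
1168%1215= 1168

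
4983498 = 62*80379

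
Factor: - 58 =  - 2^1*29^1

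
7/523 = 7/523= 0.01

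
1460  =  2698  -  1238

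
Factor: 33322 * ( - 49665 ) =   -  1654937130= - 2^1*3^1*5^1 * 7^1*11^1 * 43^1 *16661^1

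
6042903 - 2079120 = 3963783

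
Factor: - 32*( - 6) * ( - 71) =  - 13632 = - 2^6*3^1*71^1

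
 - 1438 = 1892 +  - 3330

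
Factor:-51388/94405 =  - 2^2* 5^( - 1)*29^1 * 79^ ( - 1 )*239^ ( - 1) * 443^1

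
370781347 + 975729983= 1346511330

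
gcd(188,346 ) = 2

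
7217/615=11 + 452/615 = 11.73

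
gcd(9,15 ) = 3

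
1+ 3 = 4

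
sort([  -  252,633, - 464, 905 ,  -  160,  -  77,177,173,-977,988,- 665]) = [ - 977, - 665, - 464, - 252, - 160 ,-77,  173,177,633,905, 988] 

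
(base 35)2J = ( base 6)225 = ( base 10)89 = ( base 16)59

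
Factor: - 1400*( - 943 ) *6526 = 8615625200  =  2^4*5^2*7^1*13^1*23^1*41^1*251^1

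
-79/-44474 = 79/44474 = 0.00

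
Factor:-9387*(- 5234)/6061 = 2^1*3^2*7^1*11^( - 1)*19^(-1)*29^ (-1 ) * 149^1*2617^1 = 49131558/6061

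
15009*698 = 10476282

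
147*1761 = 258867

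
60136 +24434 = 84570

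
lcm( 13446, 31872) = 860544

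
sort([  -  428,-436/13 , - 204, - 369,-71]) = [-428,  -  369, - 204,-71, - 436/13 ] 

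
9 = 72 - 63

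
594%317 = 277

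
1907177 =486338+1420839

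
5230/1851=2  +  1528/1851 = 2.83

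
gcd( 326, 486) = 2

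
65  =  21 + 44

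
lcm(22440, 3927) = 157080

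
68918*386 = 26602348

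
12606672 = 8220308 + 4386364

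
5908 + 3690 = 9598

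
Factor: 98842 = 2^1*73^1*677^1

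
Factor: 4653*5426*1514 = 2^2*3^2*11^1*  47^1 * 757^1 * 2713^1 = 38224227492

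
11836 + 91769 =103605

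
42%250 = 42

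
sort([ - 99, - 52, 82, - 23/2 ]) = [ - 99,-52,  -  23/2, 82 ] 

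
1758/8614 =879/4307 = 0.20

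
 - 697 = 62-759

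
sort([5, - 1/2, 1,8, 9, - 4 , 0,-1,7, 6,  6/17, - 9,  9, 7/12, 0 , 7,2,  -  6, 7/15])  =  [ - 9,- 6, - 4,  -  1,-1/2, 0 , 0, 6/17, 7/15,7/12, 1, 2,5,  6, 7,7, 8, 9, 9 ]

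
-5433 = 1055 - 6488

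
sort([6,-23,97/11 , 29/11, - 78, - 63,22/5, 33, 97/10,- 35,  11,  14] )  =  [ - 78, - 63,-35 , - 23,  29/11, 22/5 , 6,  97/11, 97/10, 11,14, 33 ] 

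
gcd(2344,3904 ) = 8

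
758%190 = 188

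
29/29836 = 29/29836 = 0.00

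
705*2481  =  1749105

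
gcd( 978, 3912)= 978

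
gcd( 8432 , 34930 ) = 2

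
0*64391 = 0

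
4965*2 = 9930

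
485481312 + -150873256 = 334608056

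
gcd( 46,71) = 1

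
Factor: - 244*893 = -217892 = - 2^2*19^1 *47^1*61^1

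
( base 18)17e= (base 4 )13100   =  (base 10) 464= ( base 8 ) 720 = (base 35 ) D9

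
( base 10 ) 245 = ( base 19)ch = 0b11110101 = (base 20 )c5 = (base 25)9K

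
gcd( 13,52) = 13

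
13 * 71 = 923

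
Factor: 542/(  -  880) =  - 2^( - 3) * 5^( - 1) * 11^( - 1)*271^1  =  - 271/440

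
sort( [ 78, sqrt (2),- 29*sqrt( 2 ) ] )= [  -  29*sqrt( 2) , sqrt ( 2), 78]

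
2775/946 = 2775/946=2.93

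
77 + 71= 148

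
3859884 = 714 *5406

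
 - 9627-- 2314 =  - 7313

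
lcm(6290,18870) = 18870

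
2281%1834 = 447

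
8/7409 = 8/7409 =0.00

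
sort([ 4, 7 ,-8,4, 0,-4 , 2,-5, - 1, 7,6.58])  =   [ - 8,-5,  -  4 ,-1,0, 2  ,  4, 4, 6.58,7, 7] 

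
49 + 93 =142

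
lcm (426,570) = 40470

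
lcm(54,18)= 54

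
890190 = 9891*90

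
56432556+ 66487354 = 122919910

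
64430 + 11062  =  75492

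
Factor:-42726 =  - 2^1*3^1*7121^1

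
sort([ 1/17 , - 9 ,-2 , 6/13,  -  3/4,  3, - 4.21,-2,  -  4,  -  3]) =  [-9, - 4.21, - 4,-3, - 2,-2, - 3/4,  1/17, 6/13, 3] 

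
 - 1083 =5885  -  6968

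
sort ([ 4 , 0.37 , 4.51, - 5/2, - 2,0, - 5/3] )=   [  -  5/2, - 2, - 5/3,  0, 0.37 , 4,4.51] 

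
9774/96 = 101+13/16= 101.81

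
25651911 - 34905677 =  - 9253766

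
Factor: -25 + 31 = 2^1  *  3^1  =  6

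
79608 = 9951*8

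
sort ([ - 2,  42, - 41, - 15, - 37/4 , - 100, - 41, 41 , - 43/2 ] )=[ - 100,-41, - 41, - 43/2, - 15, - 37/4, - 2, 41, 42]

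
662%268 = 126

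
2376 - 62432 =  - 60056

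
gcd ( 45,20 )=5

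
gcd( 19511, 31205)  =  1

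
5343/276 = 1781/92 = 19.36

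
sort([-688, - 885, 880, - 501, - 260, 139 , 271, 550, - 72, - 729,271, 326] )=[ - 885, - 729, - 688, - 501, - 260,  -  72,139, 271, 271,326, 550, 880]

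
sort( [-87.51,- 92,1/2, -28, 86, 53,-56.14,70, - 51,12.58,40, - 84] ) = [ - 92, - 87.51, - 84,  -  56.14, - 51,-28, 1/2, 12.58,40,53, 70, 86] 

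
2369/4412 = 2369/4412 =0.54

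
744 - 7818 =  - 7074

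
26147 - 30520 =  - 4373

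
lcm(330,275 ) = 1650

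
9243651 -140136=9103515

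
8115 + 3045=11160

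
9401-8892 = 509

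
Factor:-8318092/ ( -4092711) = 2^2*3^( - 1)*7^( - 1)*43^1  *  137^1 * 353^1 * 194891^(-1)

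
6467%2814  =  839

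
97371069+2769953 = 100141022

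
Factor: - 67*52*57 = -2^2*3^1*13^1 *19^1*67^1  =  - 198588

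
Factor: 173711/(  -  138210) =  - 2^ ( - 1 )*3^(  -  1 ) * 5^(-1 ) * 17^( - 1 ) * 641^1 =- 641/510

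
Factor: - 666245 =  - 5^1*227^1*587^1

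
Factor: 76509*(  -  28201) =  - 3^2*8501^1*28201^1 = - 2157630309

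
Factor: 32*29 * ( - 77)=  - 2^5*7^1*11^1*29^1 = -71456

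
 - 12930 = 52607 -65537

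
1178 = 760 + 418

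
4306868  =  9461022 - 5154154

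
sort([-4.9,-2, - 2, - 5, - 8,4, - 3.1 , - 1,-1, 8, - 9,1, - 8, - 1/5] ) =[ - 9, - 8,-8,- 5, - 4.9,- 3.1, - 2,-2, - 1,-1, - 1/5, 1, 4  ,  8 ] 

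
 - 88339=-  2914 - 85425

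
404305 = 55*7351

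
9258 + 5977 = 15235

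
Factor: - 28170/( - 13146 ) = 3^1*5^1*7^(-1) =15/7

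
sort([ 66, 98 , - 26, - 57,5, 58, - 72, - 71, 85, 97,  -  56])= [-72,-71,  -  57, - 56,-26,  5, 58, 66, 85, 97 , 98 ] 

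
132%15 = 12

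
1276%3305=1276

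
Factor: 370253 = 13^1*19^1*1499^1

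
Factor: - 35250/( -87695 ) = 2^1*3^1*5^2*47^1*17539^(-1) = 7050/17539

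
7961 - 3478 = 4483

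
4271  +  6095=10366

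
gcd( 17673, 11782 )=5891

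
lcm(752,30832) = 30832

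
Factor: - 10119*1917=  - 19398123 = - 3^4*71^1*3373^1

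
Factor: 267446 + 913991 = 1181437 = 1181437^1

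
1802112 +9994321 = 11796433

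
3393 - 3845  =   - 452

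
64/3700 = 16/925 = 0.02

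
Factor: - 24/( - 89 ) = 2^3* 3^1*89^( - 1)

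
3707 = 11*337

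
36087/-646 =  - 56 + 89/646= -55.86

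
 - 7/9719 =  - 1 + 9712/9719 = -0.00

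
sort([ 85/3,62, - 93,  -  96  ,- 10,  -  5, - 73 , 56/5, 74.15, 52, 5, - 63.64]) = [ - 96, - 93, - 73,-63.64, - 10, - 5, 5, 56/5, 85/3, 52, 62,74.15 ]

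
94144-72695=21449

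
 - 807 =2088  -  2895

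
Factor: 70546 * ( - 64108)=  - 2^3*7^1 *11^1 * 31^1*47^1* 5039^1 = - 4522562968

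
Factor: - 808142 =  - 2^1 * 43^1 * 9397^1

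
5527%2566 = 395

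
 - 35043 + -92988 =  - 128031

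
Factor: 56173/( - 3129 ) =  - 3^(- 1)*7^( - 1 )*13^1*29^1 = - 377/21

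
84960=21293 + 63667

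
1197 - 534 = 663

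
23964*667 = 15983988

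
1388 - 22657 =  - 21269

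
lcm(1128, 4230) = 16920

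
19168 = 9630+9538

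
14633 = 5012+9621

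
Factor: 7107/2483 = 3^1*13^( - 1 )*23^1*103^1*191^( - 1 ) 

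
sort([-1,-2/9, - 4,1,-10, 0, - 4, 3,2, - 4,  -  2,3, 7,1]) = [-10,  -  4,-4,-4,-2, - 1,  -  2/9,  0,1, 1 , 2, 3, 3, 7]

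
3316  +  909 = 4225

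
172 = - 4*(-43) 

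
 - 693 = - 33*21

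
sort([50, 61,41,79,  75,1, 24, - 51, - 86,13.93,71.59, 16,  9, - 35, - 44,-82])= [ - 86,-82, - 51, - 44, - 35, 1,9, 13.93, 16, 24,41, 50, 61, 71.59, 75, 79]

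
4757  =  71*67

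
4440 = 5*888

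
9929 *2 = 19858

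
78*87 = 6786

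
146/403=146/403 = 0.36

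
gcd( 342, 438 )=6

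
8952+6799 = 15751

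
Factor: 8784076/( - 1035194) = -4392038/517597 = -2^1 * 7^1*313717^1 * 517597^( - 1 )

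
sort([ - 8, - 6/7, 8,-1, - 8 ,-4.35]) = [-8, -8, - 4.35,-1, - 6/7,8 ] 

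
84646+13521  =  98167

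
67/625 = 67/625  =  0.11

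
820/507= 820/507 = 1.62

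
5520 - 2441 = 3079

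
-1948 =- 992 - 956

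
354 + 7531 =7885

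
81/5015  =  81/5015 = 0.02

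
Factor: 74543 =7^1*23^1*463^1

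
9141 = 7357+1784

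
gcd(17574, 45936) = 174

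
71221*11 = 783431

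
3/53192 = 3/53192  =  0.00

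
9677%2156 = 1053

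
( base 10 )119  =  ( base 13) 92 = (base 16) 77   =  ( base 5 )434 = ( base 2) 1110111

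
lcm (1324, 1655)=6620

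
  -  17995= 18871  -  36866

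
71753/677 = 105+668/677 = 105.99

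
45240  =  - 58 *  ( - 780 )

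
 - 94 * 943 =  - 88642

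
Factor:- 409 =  - 409^1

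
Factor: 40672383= 3^1 * 1283^1 * 10567^1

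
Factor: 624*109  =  68016 = 2^4*3^1*13^1 *109^1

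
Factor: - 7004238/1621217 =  - 2^1 * 3^1 * 13^(-2)*17^1*53^( - 1)*181^( - 1) *68669^1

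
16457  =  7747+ 8710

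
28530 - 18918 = 9612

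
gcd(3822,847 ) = 7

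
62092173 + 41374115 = 103466288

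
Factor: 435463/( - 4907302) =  - 2^(-1)*7^2*8887^1  *  2453651^( - 1) 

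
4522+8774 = 13296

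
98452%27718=15298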